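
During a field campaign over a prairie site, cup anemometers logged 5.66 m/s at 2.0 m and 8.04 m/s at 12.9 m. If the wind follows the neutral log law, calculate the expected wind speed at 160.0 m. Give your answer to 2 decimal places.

11.25 m/s

Log law: V ∝ ln(z/z₀). From the pair, with r = V₁/V₂ = 0.70398,
ln z₀ = (ln z₁ − r·ln z₂)/(1 − r) = (0.6931 − 0.70398×2.5572)/0.29602 = -3.7399 → z₀ = 0.02376 m
V₃ = V₁ · ln(z₃/z₀)/ln(z₁/z₀) = 5.66 × 8.8151/4.4331 = 11.2548 m/s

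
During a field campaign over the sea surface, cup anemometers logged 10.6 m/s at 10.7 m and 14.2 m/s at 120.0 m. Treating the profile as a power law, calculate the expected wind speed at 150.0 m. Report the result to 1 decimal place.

14.6 m/s

First find α: α = ln(V₂/V₁)/ln(z₂/z₁) = ln(14.2/10.6)/ln(120.0/10.7) = 0.29239/2.41725 = 0.1210
Extrapolate from 120.0 m to 150.0 m: V₃ = 14.2 × (150.0/120.0)^0.1210 = 14.2 × 1.0274 = 14.5885 m/s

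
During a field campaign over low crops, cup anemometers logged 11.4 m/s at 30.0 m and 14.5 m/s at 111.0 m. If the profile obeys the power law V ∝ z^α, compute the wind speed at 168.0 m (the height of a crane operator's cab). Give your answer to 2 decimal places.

First find α: α = ln(V₂/V₁)/ln(z₂/z₁) = ln(14.5/11.4)/ln(111.0/30.0) = 0.24054/1.30833 = 0.1838
Extrapolate from 111.0 m to 168.0 m: V₃ = 14.5 × (168.0/111.0)^0.1838 = 14.5 × 1.0792 = 15.6480 m/s

15.65 m/s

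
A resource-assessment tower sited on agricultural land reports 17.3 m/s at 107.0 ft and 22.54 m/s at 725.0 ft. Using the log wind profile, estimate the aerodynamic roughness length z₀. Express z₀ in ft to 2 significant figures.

Log law: V(z) ∝ ln(z/z₀). With r = V₁/V₂ = 17.3/22.54 = 0.76752,
r · ln(z₂/z₀) = ln(z₁/z₀) ⇒ ln z₀ = (ln z₁ − r·ln z₂)/(1 − r)
ln z₀ = (4.67283 − 0.76752×6.58617) / 0.23248 = -1.6441
z₀ = exp(-1.6441) = 0.1932 ft

z₀ ≈ 0.19 ft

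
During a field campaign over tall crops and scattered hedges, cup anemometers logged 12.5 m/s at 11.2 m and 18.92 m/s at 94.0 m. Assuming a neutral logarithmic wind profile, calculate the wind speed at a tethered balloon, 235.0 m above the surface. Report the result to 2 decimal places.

21.69 m/s

Log law: V ∝ ln(z/z₀). From the pair, with r = V₁/V₂ = 0.66068,
ln z₀ = (ln z₁ − r·ln z₂)/(1 − r) = (2.4159 − 0.66068×4.5433)/0.33932 = -1.7262 → z₀ = 0.1780 m
V₃ = V₁ · ln(z₃/z₀)/ln(z₁/z₀) = 12.5 × 7.1858/4.1421 = 21.6852 m/s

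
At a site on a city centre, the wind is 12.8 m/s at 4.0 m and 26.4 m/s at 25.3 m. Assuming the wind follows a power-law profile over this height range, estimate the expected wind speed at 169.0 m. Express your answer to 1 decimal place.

55.6 m/s

First find α: α = ln(V₂/V₁)/ln(z₂/z₁) = ln(26.4/12.8)/ln(25.3/4.0) = 0.72392/1.84451 = 0.3925
Extrapolate from 25.3 m to 169.0 m: V₃ = 26.4 × (169.0/25.3)^0.3925 = 26.4 × 2.1072 = 55.6291 m/s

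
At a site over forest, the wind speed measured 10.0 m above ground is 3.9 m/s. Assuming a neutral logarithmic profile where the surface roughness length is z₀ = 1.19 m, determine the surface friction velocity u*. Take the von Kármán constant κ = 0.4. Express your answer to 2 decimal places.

u* ≈ 0.73 m/s

Log law: V(z) = (u*/κ) · ln(z/z₀) ⇒ u* = κ · V / ln(z/z₀)
u* = 0.4 × 3.9 / ln(10.0/1.19) = 0.4 × 3.9 / 2.1286
   = 1.5600 / 2.1286 = 0.7329 m/s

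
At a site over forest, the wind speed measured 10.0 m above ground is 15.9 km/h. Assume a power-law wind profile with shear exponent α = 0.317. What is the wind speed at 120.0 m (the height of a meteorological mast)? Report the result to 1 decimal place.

Power-law profile: V₂ = V₁ · (z₂/z₁)^α
V₂ = 15.9 × (120.0/10.0)^0.317 = 15.9 × (12.0000)^0.317
    = 15.9 × 2.1984 = 34.9541 km/h

35.0 km/h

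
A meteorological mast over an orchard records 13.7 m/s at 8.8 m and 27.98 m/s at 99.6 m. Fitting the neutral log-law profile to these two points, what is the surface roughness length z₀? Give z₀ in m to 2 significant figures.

z₀ ≈ 0.86 m

Log law: V(z) ∝ ln(z/z₀). With r = V₁/V₂ = 13.7/27.98 = 0.48964,
r · ln(z₂/z₀) = ln(z₁/z₀) ⇒ ln z₀ = (ln z₁ − r·ln z₂)/(1 − r)
ln z₀ = (2.17475 − 0.48964×4.60116) / 0.51036 = -0.1531
z₀ = exp(-0.1531) = 0.8580 m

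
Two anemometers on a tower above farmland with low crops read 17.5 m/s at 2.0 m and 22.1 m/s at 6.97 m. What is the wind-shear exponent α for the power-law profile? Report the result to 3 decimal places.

α ≈ 0.187

Power law: V₂/V₁ = (z₂/z₁)^α ⇒ α = ln(V₂/V₁) / ln(z₂/z₁)
α = ln(22.1/17.5) / ln(6.97/2.0) = ln(1.2629) / ln(3.4850)
  = 0.23338 / 1.24847 = 0.18693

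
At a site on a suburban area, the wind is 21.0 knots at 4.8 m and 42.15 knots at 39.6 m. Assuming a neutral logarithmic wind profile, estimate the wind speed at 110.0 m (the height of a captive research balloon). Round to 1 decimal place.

Log law: V ∝ ln(z/z₀). From the pair, with r = V₁/V₂ = 0.49822,
ln z₀ = (ln z₁ − r·ln z₂)/(1 − r) = (1.5686 − 0.49822×3.6788)/0.50178 = -0.5266 → z₀ = 0.5906 m
V₃ = V₁ · ln(z₃/z₀)/ln(z₁/z₀) = 21.0 × 5.2271/2.0952 = 52.3897 knots

52.4 knots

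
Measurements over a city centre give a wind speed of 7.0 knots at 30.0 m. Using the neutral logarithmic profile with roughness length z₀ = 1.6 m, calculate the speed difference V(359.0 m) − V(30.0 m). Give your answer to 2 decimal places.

Log law: V₂ = V₁ · ln(z₂/z₀)/ln(z₁/z₀) = 7.0 × 5.4133/2.9312 = 12.9276 knots
ΔV = 12.9276 − 7.0 = 5.9276 knots

5.93 knots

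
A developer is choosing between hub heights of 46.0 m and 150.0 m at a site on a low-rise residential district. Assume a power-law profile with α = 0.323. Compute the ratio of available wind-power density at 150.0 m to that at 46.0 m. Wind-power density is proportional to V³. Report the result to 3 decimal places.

3.144

Speed ratio: V_B/V_A = (z_B/z_A)^α = (150.0/46.0)^0.323 = (3.2609)^0.323 = 1.46490
Power-density ratio: P_B/P_A = (V_B/V_A)³ = (1.46490)³ = 3.14355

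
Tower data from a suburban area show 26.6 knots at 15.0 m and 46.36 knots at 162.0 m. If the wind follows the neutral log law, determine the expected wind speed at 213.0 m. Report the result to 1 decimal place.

48.6 knots

Log law: V ∝ ln(z/z₀). From the pair, with r = V₁/V₂ = 0.57377,
ln z₀ = (ln z₁ − r·ln z₂)/(1 − r) = (2.7081 − 0.57377×5.0876)/0.42623 = -0.4952 → z₀ = 0.6095 m
V₃ = V₁ · ln(z₃/z₀)/ln(z₁/z₀) = 26.6 × 5.8565/3.2032 = 48.6328 knots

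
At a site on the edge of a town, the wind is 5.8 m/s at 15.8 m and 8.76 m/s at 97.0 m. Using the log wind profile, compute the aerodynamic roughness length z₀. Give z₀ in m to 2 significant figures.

Log law: V(z) ∝ ln(z/z₀). With r = V₁/V₂ = 5.8/8.76 = 0.66210,
r · ln(z₂/z₀) = ln(z₁/z₀) ⇒ ln z₀ = (ln z₁ − r·ln z₂)/(1 − r)
ln z₀ = (2.76001 − 0.66210×4.57471) / 0.33790 = -0.7958
z₀ = exp(-0.7958) = 0.4512 m

z₀ ≈ 0.45 m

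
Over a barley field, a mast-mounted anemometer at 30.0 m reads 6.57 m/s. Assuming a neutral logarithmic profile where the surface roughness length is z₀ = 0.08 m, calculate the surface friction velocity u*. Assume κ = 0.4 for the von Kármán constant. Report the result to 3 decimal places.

u* ≈ 0.443 m/s

Log law: V(z) = (u*/κ) · ln(z/z₀) ⇒ u* = κ · V / ln(z/z₀)
u* = 0.4 × 6.57 / ln(30.0/0.08) = 0.4 × 6.57 / 5.9269
   = 2.6280 / 5.9269 = 0.4434 m/s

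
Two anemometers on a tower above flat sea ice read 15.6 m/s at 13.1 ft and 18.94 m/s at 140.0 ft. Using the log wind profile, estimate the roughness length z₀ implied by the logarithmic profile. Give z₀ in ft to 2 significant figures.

z₀ ≈ 0.00021 ft

Log law: V(z) ∝ ln(z/z₀). With r = V₁/V₂ = 15.6/18.94 = 0.82365,
r · ln(z₂/z₀) = ln(z₁/z₀) ⇒ ln z₀ = (ln z₁ − r·ln z₂)/(1 − r)
ln z₀ = (2.57261 − 0.82365×4.94164) / 0.17635 = -8.4923
z₀ = exp(-8.4923) = 0.0002050 ft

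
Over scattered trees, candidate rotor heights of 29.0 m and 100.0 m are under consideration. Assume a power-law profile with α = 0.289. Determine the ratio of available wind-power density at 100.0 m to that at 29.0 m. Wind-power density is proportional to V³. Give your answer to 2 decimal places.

Speed ratio: V_B/V_A = (z_B/z_A)^α = (100.0/29.0)^0.289 = (3.4483)^0.289 = 1.43010
Power-density ratio: P_B/P_A = (V_B/V_A)³ = (1.43010)³ = 2.92483

2.92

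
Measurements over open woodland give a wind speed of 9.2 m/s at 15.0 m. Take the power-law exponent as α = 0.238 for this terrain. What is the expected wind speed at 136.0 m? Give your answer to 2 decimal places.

Power-law profile: V₂ = V₁ · (z₂/z₁)^α
V₂ = 9.2 × (136.0/15.0)^0.238 = 9.2 × (9.0667)^0.238
    = 9.2 × 1.6899 = 15.5475 m/s

15.55 m/s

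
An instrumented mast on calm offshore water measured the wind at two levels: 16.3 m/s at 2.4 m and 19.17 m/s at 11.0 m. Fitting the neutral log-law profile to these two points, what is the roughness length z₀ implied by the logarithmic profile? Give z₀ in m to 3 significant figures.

z₀ ≈ 0.000422 m

Log law: V(z) ∝ ln(z/z₀). With r = V₁/V₂ = 16.3/19.17 = 0.85029,
r · ln(z₂/z₀) = ln(z₁/z₀) ⇒ ln z₀ = (ln z₁ − r·ln z₂)/(1 − r)
ln z₀ = (0.87547 − 0.85029×2.39790) / 0.14971 = -7.7711
z₀ = exp(-7.7711) = 0.0004218 m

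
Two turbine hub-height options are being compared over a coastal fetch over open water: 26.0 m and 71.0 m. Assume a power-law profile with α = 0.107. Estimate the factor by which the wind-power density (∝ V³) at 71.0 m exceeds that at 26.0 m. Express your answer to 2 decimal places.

1.38

Speed ratio: V_B/V_A = (z_B/z_A)^α = (71.0/26.0)^0.107 = (2.7308)^0.107 = 1.11348
Power-density ratio: P_B/P_A = (V_B/V_A)³ = (1.11348)³ = 1.38054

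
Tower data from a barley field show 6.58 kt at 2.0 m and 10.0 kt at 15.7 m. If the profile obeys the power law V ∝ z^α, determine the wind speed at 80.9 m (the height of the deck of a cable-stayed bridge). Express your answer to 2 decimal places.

First find α: α = ln(V₂/V₁)/ln(z₂/z₁) = ln(10.0/6.58)/ln(15.7/2.0) = 0.41855/2.06051 = 0.2031
Extrapolate from 15.7 m to 80.9 m: V₃ = 10.0 × (80.9/15.7)^0.2031 = 10.0 × 1.3952 = 13.9520 kt

13.95 kt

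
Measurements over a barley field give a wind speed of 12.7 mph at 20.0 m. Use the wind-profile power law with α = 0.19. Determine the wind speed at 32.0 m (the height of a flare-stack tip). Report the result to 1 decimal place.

Power-law profile: V₂ = V₁ · (z₂/z₁)^α
V₂ = 12.7 × (32.0/20.0)^0.19 = 12.7 × (1.6000)^0.19
    = 12.7 × 1.0934 = 13.8863 mph

13.9 mph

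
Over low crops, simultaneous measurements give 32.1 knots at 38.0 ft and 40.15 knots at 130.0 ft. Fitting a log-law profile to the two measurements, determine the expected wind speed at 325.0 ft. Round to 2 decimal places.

46.15 knots

Log law: V ∝ ln(z/z₀). From the pair, with r = V₁/V₂ = 0.79950,
ln z₀ = (ln z₁ − r·ln z₂)/(1 − r) = (3.6376 − 0.79950×4.8675)/0.20050 = -1.2669 → z₀ = 0.2817 ft
V₃ = V₁ · ln(z₃/z₀)/ln(z₁/z₀) = 32.1 × 7.0508/4.9045 = 46.1471 knots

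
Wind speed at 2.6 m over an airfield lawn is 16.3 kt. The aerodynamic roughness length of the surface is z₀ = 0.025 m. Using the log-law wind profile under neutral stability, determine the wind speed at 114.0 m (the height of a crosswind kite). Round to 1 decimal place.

Log law: V(z) ∝ ln(z/z₀), so V₂/V₁ = ln(z₂/z₀) / ln(z₁/z₀).
ln(114.0/0.025) = 8.4251, ln(2.6/0.025) = 4.6444
V₂ = 16.3 × 8.4251/4.6444 = 16.3 × 1.8140 = 29.5687 kt

29.6 kt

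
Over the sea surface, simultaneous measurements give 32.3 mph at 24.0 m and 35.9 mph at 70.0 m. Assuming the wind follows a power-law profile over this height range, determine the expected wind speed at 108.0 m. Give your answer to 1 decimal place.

First find α: α = ln(V₂/V₁)/ln(z₂/z₁) = ln(35.9/32.3)/ln(70.0/24.0) = 0.10567/1.07044 = 0.0987
Extrapolate from 70.0 m to 108.0 m: V₃ = 35.9 × (108.0/70.0)^0.0987 = 35.9 × 1.0437 = 37.4701 mph

37.5 mph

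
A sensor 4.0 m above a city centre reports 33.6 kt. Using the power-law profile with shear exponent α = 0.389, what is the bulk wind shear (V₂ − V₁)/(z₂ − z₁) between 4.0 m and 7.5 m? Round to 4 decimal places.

2.6594 kt/m

Power law: V₂ = V₁ · (z₂/z₁)^α = 33.6 × (1.8750)^0.389 = 42.9079 kt
ΔV/Δz = (42.9079 − 33.6)/(7.5 − 4.0) = 9.3079/3.5000 = 2.65939 kt/m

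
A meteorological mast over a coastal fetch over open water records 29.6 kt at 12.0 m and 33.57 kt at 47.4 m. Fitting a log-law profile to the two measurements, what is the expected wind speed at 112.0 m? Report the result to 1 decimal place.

Log law: V ∝ ln(z/z₀). From the pair, with r = V₁/V₂ = 0.88174,
ln z₀ = (ln z₁ − r·ln z₂)/(1 − r) = (2.4849 − 0.88174×3.8586)/0.11826 = -7.7574 → z₀ = 0.0004276 m
V₃ = V₁ · ln(z₃/z₀)/ln(z₁/z₀) = 29.6 × 12.4759/10.2423 = 36.0550 kt

36.1 kt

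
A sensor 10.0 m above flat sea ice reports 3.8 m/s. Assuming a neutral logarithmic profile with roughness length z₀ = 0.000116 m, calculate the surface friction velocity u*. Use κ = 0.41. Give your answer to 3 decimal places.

Log law: V(z) = (u*/κ) · ln(z/z₀) ⇒ u* = κ · V / ln(z/z₀)
u* = 0.41 × 3.8 / ln(10.0/0.000116) = 0.41 × 3.8 / 11.3645
   = 1.5580 / 11.3645 = 0.1371 m/s

u* ≈ 0.137 m/s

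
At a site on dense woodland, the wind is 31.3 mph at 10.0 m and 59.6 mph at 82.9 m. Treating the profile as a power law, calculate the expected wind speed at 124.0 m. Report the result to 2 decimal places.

67.37 mph

First find α: α = ln(V₂/V₁)/ln(z₂/z₁) = ln(59.6/31.3)/ln(82.9/10.0) = 0.64404/2.11505 = 0.3045
Extrapolate from 82.9 m to 124.0 m: V₃ = 59.6 × (124.0/82.9)^0.3045 = 59.6 × 1.1304 = 67.3742 mph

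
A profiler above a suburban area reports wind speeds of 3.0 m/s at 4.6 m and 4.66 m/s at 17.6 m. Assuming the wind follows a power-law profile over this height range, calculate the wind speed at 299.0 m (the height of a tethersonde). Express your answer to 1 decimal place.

11.8 m/s

First find α: α = ln(V₂/V₁)/ln(z₂/z₁) = ln(4.66/3.0)/ln(17.6/4.6) = 0.44040/1.34184 = 0.3282
Extrapolate from 17.6 m to 299.0 m: V₃ = 4.66 × (299.0/17.6)^0.3282 = 4.66 × 2.5337 = 11.8068 m/s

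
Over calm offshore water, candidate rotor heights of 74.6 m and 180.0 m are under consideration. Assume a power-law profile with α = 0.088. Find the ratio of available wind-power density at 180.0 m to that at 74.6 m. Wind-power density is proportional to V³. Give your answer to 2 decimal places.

Speed ratio: V_B/V_A = (z_B/z_A)^α = (180.0/74.6)^0.088 = (2.4129)^0.088 = 1.08060
Power-density ratio: P_B/P_A = (V_B/V_A)³ = (1.08060)³ = 1.26180

1.26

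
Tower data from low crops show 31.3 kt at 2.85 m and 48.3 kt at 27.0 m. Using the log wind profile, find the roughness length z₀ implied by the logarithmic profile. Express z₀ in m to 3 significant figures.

z₀ ≈ 0.0454 m

Log law: V(z) ∝ ln(z/z₀). With r = V₁/V₂ = 31.3/48.3 = 0.64803,
r · ln(z₂/z₀) = ln(z₁/z₀) ⇒ ln z₀ = (ln z₁ − r·ln z₂)/(1 − r)
ln z₀ = (1.04732 − 0.64803×3.29584) / 0.35197 = -3.0926
z₀ = exp(-3.0926) = 0.04538 m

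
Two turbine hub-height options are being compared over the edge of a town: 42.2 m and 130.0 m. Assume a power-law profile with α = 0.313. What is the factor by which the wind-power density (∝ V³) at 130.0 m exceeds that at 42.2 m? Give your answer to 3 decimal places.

2.876

Speed ratio: V_B/V_A = (z_B/z_A)^α = (130.0/42.2)^0.313 = (3.0806)^0.313 = 1.42214
Power-density ratio: P_B/P_A = (V_B/V_A)³ = (1.42214)³ = 2.87624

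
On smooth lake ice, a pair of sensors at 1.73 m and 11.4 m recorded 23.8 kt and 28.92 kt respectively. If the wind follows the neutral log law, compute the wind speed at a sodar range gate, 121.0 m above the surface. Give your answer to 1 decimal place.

35.3 kt

Log law: V ∝ ln(z/z₀). From the pair, with r = V₁/V₂ = 0.82296,
ln z₀ = (ln z₁ − r·ln z₂)/(1 − r) = (0.5481 − 0.82296×2.4336)/0.17704 = -8.2165 → z₀ = 0.0002702 m
V₃ = V₁ · ln(z₃/z₀)/ln(z₁/z₀) = 23.8 × 13.0123/8.7646 = 35.3344 kt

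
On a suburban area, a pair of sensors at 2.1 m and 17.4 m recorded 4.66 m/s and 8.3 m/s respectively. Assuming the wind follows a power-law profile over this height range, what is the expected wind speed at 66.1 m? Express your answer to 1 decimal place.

11.9 m/s

First find α: α = ln(V₂/V₁)/ln(z₂/z₁) = ln(8.3/4.66)/ln(17.4/2.1) = 0.57724/2.11453 = 0.2730
Extrapolate from 17.4 m to 66.1 m: V₃ = 8.3 × (66.1/17.4)^0.2730 = 8.3 × 1.4396 = 11.9486 m/s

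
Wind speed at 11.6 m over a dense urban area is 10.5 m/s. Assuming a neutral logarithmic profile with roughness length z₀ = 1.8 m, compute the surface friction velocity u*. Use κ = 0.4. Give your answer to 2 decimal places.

u* ≈ 2.25 m/s

Log law: V(z) = (u*/κ) · ln(z/z₀) ⇒ u* = κ · V / ln(z/z₀)
u* = 0.4 × 10.5 / ln(11.6/1.8) = 0.4 × 10.5 / 1.8632
   = 4.2000 / 1.8632 = 2.2542 m/s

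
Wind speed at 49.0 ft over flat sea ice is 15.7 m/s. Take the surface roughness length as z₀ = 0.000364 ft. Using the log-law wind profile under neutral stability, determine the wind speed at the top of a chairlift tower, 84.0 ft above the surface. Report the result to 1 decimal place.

16.4 m/s

Log law: V(z) ∝ ln(z/z₀), so V₂/V₁ = ln(z₂/z₀) / ln(z₁/z₀).
ln(84.0/0.000364) = 12.3492, ln(49.0/0.000364) = 11.8102
V₂ = 15.7 × 12.3492/11.8102 = 15.7 × 1.0456 = 16.4165 m/s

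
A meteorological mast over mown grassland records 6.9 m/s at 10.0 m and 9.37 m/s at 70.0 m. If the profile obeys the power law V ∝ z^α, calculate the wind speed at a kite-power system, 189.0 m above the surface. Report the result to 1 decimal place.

First find α: α = ln(V₂/V₁)/ln(z₂/z₁) = ln(9.37/6.9)/ln(70.0/10.0) = 0.30599/1.94591 = 0.1572
Extrapolate from 70.0 m to 189.0 m: V₃ = 9.37 × (189.0/70.0)^0.1572 = 9.37 × 1.1690 = 10.9540 m/s

11.0 m/s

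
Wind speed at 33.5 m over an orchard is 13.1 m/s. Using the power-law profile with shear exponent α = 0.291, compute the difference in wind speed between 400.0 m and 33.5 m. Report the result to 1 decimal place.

Power law: V₂ = V₁ · (z₂/z₁)^α = 13.1 × (11.9403)^0.291 = 26.9577 m/s
ΔV = 26.9577 − 13.1 = 13.8577 m/s

13.9 m/s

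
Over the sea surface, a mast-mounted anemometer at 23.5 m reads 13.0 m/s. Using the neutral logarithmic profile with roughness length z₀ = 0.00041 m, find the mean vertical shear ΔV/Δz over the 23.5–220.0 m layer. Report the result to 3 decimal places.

Log law: V₂ = V₁ · ln(z₂/z₀)/ln(z₁/z₀) = 13.0 × 13.1930/10.9564 = 15.6538 m/s
ΔV/Δz = (15.6538 − 13.0)/(220.0 − 23.5) = 2.6538/196.5000 = 0.01351 m/s/m

0.014 m/s/m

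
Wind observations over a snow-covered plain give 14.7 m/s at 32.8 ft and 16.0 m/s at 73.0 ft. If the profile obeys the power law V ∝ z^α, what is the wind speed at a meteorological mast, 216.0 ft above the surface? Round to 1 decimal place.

17.9 m/s

First find α: α = ln(V₂/V₁)/ln(z₂/z₁) = ln(16.0/14.7)/ln(73.0/32.8) = 0.08474/0.80003 = 0.1059
Extrapolate from 73.0 ft to 216.0 ft: V₃ = 16.0 × (216.0/73.0)^0.1059 = 16.0 × 1.1218 = 17.9483 m/s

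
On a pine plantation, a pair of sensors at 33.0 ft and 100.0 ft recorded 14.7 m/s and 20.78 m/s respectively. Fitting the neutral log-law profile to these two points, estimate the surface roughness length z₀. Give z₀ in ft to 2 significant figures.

z₀ ≈ 2.3 ft

Log law: V(z) ∝ ln(z/z₀). With r = V₁/V₂ = 14.7/20.78 = 0.70741,
r · ln(z₂/z₀) = ln(z₁/z₀) ⇒ ln z₀ = (ln z₁ − r·ln z₂)/(1 − r)
ln z₀ = (3.49651 − 0.70741×4.60517) / 0.29259 = 0.8160
z₀ = exp(0.8160) = 2.261 ft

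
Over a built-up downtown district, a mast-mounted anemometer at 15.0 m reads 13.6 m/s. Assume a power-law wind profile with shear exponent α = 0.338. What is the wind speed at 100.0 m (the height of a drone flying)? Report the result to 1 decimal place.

Power-law profile: V₂ = V₁ · (z₂/z₁)^α
V₂ = 13.6 × (100.0/15.0)^0.338 = 13.6 × (6.6667)^0.338
    = 13.6 × 1.8988 = 25.8238 m/s

25.8 m/s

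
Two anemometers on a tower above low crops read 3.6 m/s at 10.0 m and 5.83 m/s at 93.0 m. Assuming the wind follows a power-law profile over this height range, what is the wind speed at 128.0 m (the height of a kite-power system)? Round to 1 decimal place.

6.2 m/s

First find α: α = ln(V₂/V₁)/ln(z₂/z₁) = ln(5.83/3.6)/ln(93.0/10.0) = 0.48208/2.23001 = 0.2162
Extrapolate from 93.0 m to 128.0 m: V₃ = 5.83 × (128.0/93.0)^0.2162 = 5.83 × 1.0715 = 6.2468 m/s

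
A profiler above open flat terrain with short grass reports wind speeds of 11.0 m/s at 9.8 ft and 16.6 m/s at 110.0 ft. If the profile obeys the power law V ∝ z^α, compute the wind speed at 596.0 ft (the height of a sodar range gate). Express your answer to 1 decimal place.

22.1 m/s

First find α: α = ln(V₂/V₁)/ln(z₂/z₁) = ln(16.6/11.0)/ln(110.0/9.8) = 0.41151/2.41810 = 0.1702
Extrapolate from 110.0 ft to 596.0 ft: V₃ = 16.6 × (596.0/110.0)^0.1702 = 16.6 × 1.3332 = 22.1306 m/s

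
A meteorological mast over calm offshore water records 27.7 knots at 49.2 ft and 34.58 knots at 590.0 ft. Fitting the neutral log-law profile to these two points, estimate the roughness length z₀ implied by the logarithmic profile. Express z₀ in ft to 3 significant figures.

Log law: V(z) ∝ ln(z/z₀). With r = V₁/V₂ = 27.7/34.58 = 0.80104,
r · ln(z₂/z₀) = ln(z₁/z₀) ⇒ ln z₀ = (ln z₁ − r·ln z₂)/(1 − r)
ln z₀ = (3.89589 − 0.80104×6.38012) / 0.19896 = -6.1060
z₀ = exp(-6.1060) = 0.002229 ft

z₀ ≈ 0.00223 ft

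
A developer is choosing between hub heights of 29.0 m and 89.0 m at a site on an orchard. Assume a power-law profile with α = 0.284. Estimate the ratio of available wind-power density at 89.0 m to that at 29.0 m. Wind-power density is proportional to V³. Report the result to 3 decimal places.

Speed ratio: V_B/V_A = (z_B/z_A)^α = (89.0/29.0)^0.284 = (3.0690)^0.284 = 1.37501
Power-density ratio: P_B/P_A = (V_B/V_A)³ = (1.37501)³ = 2.59966

2.600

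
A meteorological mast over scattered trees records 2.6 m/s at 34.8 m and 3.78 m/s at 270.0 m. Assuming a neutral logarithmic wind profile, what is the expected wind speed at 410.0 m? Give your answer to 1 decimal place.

4.0 m/s

Log law: V ∝ ln(z/z₀). From the pair, with r = V₁/V₂ = 0.68783,
ln z₀ = (ln z₁ − r·ln z₂)/(1 − r) = (3.5496 − 0.68783×5.5984)/0.31217 = -0.9647 → z₀ = 0.3811 m
V₃ = V₁ · ln(z₃/z₀)/ln(z₁/z₀) = 2.6 × 6.9809/4.5143 = 4.0206 m/s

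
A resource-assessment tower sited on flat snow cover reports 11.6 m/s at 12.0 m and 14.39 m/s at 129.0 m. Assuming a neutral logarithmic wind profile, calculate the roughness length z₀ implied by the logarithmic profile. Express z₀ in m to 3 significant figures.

z₀ ≈ 0.000618 m

Log law: V(z) ∝ ln(z/z₀). With r = V₁/V₂ = 11.6/14.39 = 0.80612,
r · ln(z₂/z₀) = ln(z₁/z₀) ⇒ ln z₀ = (ln z₁ − r·ln z₂)/(1 − r)
ln z₀ = (2.48491 − 0.80612×4.85981) / 0.19388 = -7.3893
z₀ = exp(-7.3893) = 0.0006179 m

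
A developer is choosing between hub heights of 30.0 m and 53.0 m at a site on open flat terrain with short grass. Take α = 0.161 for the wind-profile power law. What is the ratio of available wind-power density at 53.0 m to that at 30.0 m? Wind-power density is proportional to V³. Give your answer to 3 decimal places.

Speed ratio: V_B/V_A = (z_B/z_A)^α = (53.0/30.0)^0.161 = (1.7667)^0.161 = 1.09595
Power-density ratio: P_B/P_A = (V_B/V_A)³ = (1.09595)³ = 1.31636

1.316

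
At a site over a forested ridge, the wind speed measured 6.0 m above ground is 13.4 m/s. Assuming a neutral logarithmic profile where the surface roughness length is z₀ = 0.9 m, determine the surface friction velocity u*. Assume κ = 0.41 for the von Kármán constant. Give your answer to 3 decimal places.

Log law: V(z) = (u*/κ) · ln(z/z₀) ⇒ u* = κ · V / ln(z/z₀)
u* = 0.41 × 13.4 / ln(6.0/0.9) = 0.41 × 13.4 / 1.8971
   = 5.4940 / 1.8971 = 2.8960 m/s

u* ≈ 2.896 m/s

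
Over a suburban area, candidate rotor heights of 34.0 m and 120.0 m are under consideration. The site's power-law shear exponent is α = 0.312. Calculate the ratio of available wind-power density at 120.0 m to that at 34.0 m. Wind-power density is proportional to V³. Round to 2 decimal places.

Speed ratio: V_B/V_A = (z_B/z_A)^α = (120.0/34.0)^0.312 = (3.5294)^0.312 = 1.48212
Power-density ratio: P_B/P_A = (V_B/V_A)³ = (1.48212)³ = 3.25574

3.26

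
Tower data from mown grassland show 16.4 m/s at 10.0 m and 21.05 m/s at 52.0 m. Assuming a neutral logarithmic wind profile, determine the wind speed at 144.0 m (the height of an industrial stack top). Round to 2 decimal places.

23.92 m/s

Log law: V ∝ ln(z/z₀). From the pair, with r = V₁/V₂ = 0.77910,
ln z₀ = (ln z₁ − r·ln z₂)/(1 − r) = (2.3026 − 0.77910×3.9512)/0.22090 = -3.5120 → z₀ = 0.02984 m
V₃ = V₁ · ln(z₃/z₀)/ln(z₁/z₀) = 16.4 × 8.4819/5.8146 = 23.9228 m/s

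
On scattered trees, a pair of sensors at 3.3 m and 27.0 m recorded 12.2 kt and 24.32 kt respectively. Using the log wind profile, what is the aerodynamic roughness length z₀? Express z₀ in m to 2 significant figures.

Log law: V(z) ∝ ln(z/z₀). With r = V₁/V₂ = 12.2/24.32 = 0.50164,
r · ln(z₂/z₀) = ln(z₁/z₀) ⇒ ln z₀ = (ln z₁ − r·ln z₂)/(1 − r)
ln z₀ = (1.19392 − 0.50164×3.29584) / 0.49836 = -0.9219
z₀ = exp(-0.9219) = 0.3978 m

z₀ ≈ 0.40 m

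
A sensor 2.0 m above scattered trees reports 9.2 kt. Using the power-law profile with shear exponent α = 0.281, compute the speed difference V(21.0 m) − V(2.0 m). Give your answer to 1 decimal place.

8.6 kt

Power law: V₂ = V₁ · (z₂/z₁)^α = 9.2 × (10.5000)^0.281 = 17.8132 kt
ΔV = 17.8132 − 9.2 = 8.6132 kt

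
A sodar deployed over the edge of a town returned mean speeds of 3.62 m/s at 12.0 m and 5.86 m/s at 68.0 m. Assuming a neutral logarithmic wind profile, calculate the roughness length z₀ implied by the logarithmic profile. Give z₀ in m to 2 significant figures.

Log law: V(z) ∝ ln(z/z₀). With r = V₁/V₂ = 3.62/5.86 = 0.61775,
r · ln(z₂/z₀) = ln(z₁/z₀) ⇒ ln z₀ = (ln z₁ − r·ln z₂)/(1 − r)
ln z₀ = (2.48491 − 0.61775×4.21951) / 0.38225 = -0.3183
z₀ = exp(-0.3183) = 0.7274 m

z₀ ≈ 0.73 m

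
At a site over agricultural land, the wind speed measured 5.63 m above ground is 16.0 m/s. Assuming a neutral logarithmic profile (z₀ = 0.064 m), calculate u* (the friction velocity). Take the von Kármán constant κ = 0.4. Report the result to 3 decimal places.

u* ≈ 1.430 m/s

Log law: V(z) = (u*/κ) · ln(z/z₀) ⇒ u* = κ · V / ln(z/z₀)
u* = 0.4 × 16.0 / ln(5.63/0.064) = 0.4 × 16.0 / 4.4770
   = 6.4000 / 4.4770 = 1.4295 m/s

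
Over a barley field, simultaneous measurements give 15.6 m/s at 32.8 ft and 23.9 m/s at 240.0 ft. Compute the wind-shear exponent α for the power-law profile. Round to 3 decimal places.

Power law: V₂/V₁ = (z₂/z₁)^α ⇒ α = ln(V₂/V₁) / ln(z₂/z₁)
α = ln(23.9/15.6) / ln(240.0/32.8) = ln(1.5321) / ln(7.3171)
  = 0.42661 / 1.99021 = 0.21435

α ≈ 0.214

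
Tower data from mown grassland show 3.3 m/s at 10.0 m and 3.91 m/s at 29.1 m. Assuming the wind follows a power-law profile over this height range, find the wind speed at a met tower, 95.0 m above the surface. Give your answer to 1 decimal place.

First find α: α = ln(V₂/V₁)/ln(z₂/z₁) = ln(3.91/3.3)/ln(29.1/10.0) = 0.16961/1.06815 = 0.1588
Extrapolate from 29.1 m to 95.0 m: V₃ = 3.91 × (95.0/29.1)^0.1588 = 3.91 × 1.2067 = 4.7181 m/s

4.7 m/s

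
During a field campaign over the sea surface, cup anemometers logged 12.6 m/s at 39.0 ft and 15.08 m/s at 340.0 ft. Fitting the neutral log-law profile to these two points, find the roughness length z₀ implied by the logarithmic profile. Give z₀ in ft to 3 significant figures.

z₀ ≈ 0.000650 ft

Log law: V(z) ∝ ln(z/z₀). With r = V₁/V₂ = 12.6/15.08 = 0.83554,
r · ln(z₂/z₀) = ln(z₁/z₀) ⇒ ln z₀ = (ln z₁ − r·ln z₂)/(1 − r)
ln z₀ = (3.66356 − 0.83554×5.82895) / 0.16446 = -7.3380
z₀ = exp(-7.3380) = 0.0006504 ft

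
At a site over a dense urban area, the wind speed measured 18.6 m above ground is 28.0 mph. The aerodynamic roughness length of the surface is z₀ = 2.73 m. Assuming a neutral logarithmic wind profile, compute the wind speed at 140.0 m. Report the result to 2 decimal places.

Log law: V(z) ∝ ln(z/z₀), so V₂/V₁ = ln(z₂/z₀) / ln(z₁/z₀).
ln(140.0/2.73) = 3.9373, ln(18.6/2.73) = 1.9189
V₂ = 28.0 × 3.9373/1.9189 = 28.0 × 2.0519 = 57.4537 mph

57.45 mph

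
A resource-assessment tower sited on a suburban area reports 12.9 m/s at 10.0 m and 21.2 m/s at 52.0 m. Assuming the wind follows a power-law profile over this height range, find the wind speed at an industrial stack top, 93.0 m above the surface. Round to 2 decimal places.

25.26 m/s

First find α: α = ln(V₂/V₁)/ln(z₂/z₁) = ln(21.2/12.9)/ln(52.0/10.0) = 0.49677/1.64866 = 0.3013
Extrapolate from 52.0 m to 93.0 m: V₃ = 21.2 × (93.0/52.0)^0.3013 = 21.2 × 1.1915 = 25.2588 m/s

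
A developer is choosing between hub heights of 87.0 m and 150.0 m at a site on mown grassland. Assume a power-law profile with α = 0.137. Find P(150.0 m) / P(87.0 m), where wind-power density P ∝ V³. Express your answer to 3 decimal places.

1.251

Speed ratio: V_B/V_A = (z_B/z_A)^α = (150.0/87.0)^0.137 = (1.7241)^0.137 = 1.07748
Power-density ratio: P_B/P_A = (V_B/V_A)³ = (1.07748)³ = 1.25092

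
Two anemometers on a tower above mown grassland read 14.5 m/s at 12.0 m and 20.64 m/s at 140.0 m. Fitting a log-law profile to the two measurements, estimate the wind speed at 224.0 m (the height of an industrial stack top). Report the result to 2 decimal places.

21.81 m/s

Log law: V ∝ ln(z/z₀). From the pair, with r = V₁/V₂ = 0.70252,
ln z₀ = (ln z₁ − r·ln z₂)/(1 − r) = (2.4849 − 0.70252×4.9416)/0.29748 = -3.3168 → z₀ = 0.03627 m
V₃ = V₁ · ln(z₃/z₀)/ln(z₁/z₀) = 14.5 × 8.7285/5.8017 = 21.8147 m/s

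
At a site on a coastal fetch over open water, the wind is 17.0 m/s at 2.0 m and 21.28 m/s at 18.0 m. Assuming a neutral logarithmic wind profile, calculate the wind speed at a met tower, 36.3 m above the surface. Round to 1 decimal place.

22.6 m/s

Log law: V ∝ ln(z/z₀). From the pair, with r = V₁/V₂ = 0.79887,
ln z₀ = (ln z₁ − r·ln z₂)/(1 − r) = (0.6931 − 0.79887×2.8904)/0.20113 = -8.0341 → z₀ = 0.0003242 m
V₃ = V₁ · ln(z₃/z₀)/ln(z₁/z₀) = 17.0 × 11.6260/8.7273 = 22.6464 m/s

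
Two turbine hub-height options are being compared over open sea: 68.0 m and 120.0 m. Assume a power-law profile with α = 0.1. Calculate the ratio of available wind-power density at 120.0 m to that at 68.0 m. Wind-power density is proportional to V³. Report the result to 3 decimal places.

Speed ratio: V_B/V_A = (z_B/z_A)^α = (120.0/68.0)^0.1 = (1.7647)^0.1 = 1.05844
Power-density ratio: P_B/P_A = (V_B/V_A)³ = (1.05844)³ = 1.18577

1.186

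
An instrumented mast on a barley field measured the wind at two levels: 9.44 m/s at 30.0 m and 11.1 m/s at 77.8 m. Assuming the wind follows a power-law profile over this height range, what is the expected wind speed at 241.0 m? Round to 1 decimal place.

First find α: α = ln(V₂/V₁)/ln(z₂/z₁) = ln(11.1/9.44)/ln(77.8/30.0) = 0.16199/0.95294 = 0.1700
Extrapolate from 77.8 m to 241.0 m: V₃ = 11.1 × (241.0/77.8)^0.1700 = 11.1 × 1.2119 = 13.4522 m/s

13.5 m/s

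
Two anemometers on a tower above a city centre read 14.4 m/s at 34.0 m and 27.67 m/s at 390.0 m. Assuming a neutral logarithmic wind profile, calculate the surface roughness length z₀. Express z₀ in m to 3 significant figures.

Log law: V(z) ∝ ln(z/z₀). With r = V₁/V₂ = 14.4/27.67 = 0.52042,
r · ln(z₂/z₀) = ln(z₁/z₀) ⇒ ln z₀ = (ln z₁ − r·ln z₂)/(1 − r)
ln z₀ = (3.52636 − 0.52042×5.96615) / 0.47958 = 0.8788
z₀ = exp(0.8788) = 2.408 m

z₀ ≈ 2.41 m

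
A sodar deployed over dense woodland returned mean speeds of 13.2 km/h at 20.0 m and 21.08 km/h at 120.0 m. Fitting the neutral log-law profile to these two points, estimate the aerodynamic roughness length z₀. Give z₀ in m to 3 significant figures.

Log law: V(z) ∝ ln(z/z₀). With r = V₁/V₂ = 13.2/21.08 = 0.62619,
r · ln(z₂/z₀) = ln(z₁/z₀) ⇒ ln z₀ = (ln z₁ − r·ln z₂)/(1 − r)
ln z₀ = (2.99573 − 0.62619×4.78749) / 0.37381 = -0.0057
z₀ = exp(-0.0057) = 0.9943 m

z₀ ≈ 0.994 m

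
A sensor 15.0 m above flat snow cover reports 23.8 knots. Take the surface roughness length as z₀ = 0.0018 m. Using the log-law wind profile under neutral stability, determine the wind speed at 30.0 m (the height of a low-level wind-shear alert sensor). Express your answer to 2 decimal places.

25.63 knots

Log law: V(z) ∝ ln(z/z₀), so V₂/V₁ = ln(z₂/z₀) / ln(z₁/z₀).
ln(30.0/0.0018) = 9.7212, ln(15.0/0.0018) = 9.0280
V₂ = 23.8 × 9.7212/9.0280 = 23.8 × 1.0768 = 25.6273 knots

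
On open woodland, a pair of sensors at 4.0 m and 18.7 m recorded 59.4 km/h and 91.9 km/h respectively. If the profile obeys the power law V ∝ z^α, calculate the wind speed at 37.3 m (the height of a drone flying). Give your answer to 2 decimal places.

111.73 km/h

First find α: α = ln(V₂/V₁)/ln(z₂/z₁) = ln(91.9/59.4)/ln(18.7/4.0) = 0.43641/1.54223 = 0.2830
Extrapolate from 18.7 m to 37.3 m: V₃ = 91.9 × (37.3/18.7)^0.2830 = 91.9 × 1.2158 = 111.7299 km/h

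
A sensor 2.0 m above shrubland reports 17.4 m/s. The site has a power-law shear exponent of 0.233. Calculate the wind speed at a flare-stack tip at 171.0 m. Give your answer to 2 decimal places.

Power-law profile: V₂ = V₁ · (z₂/z₁)^α
V₂ = 17.4 × (171.0/2.0)^0.233 = 17.4 × (85.5000)^0.233
    = 17.4 × 2.8193 = 49.0566 m/s

49.06 m/s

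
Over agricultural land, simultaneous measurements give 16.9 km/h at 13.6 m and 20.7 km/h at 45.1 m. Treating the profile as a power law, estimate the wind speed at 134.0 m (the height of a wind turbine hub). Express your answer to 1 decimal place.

First find α: α = ln(V₂/V₁)/ln(z₂/z₁) = ln(20.7/16.9)/ln(45.1/13.6) = 0.20282/1.19881 = 0.1692
Extrapolate from 45.1 m to 134.0 m: V₃ = 20.7 × (134.0/45.1)^0.1692 = 20.7 × 1.2023 = 24.8876 km/h

24.9 km/h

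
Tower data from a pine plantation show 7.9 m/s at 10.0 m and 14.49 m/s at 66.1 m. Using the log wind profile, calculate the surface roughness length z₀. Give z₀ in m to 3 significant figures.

z₀ ≈ 1.04 m

Log law: V(z) ∝ ln(z/z₀). With r = V₁/V₂ = 7.9/14.49 = 0.54520,
r · ln(z₂/z₀) = ln(z₁/z₀) ⇒ ln z₀ = (ln z₁ − r·ln z₂)/(1 − r)
ln z₀ = (2.30259 − 0.54520×4.19117) / 0.45480 = 0.0386
z₀ = exp(0.0386) = 1.039 m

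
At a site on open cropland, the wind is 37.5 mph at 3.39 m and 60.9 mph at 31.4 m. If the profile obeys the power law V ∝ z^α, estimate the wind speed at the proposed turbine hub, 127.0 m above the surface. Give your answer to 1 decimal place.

First find α: α = ln(V₂/V₁)/ln(z₂/z₁) = ln(60.9/37.5)/ln(31.4/3.39) = 0.48489/2.22598 = 0.2178
Extrapolate from 31.4 m to 127.0 m: V₃ = 60.9 × (127.0/31.4)^0.2178 = 60.9 × 1.3558 = 82.5686 mph

82.6 mph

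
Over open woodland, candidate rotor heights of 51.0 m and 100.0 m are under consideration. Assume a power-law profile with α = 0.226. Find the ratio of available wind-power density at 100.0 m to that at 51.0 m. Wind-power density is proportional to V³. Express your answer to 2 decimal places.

1.58

Speed ratio: V_B/V_A = (z_B/z_A)^α = (100.0/51.0)^0.226 = (1.9608)^0.226 = 1.16436
Power-density ratio: P_B/P_A = (V_B/V_A)³ = (1.16436)³ = 1.57858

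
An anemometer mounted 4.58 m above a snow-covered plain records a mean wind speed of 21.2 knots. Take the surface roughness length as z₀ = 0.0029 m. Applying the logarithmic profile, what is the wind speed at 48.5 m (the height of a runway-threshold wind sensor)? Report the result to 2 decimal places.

Log law: V(z) ∝ ln(z/z₀), so V₂/V₁ = ln(z₂/z₀) / ln(z₁/z₀).
ln(48.5/0.0029) = 9.7246, ln(4.58/0.0029) = 7.3647
V₂ = 21.2 × 9.7246/7.3647 = 21.2 × 1.3204 = 27.9931 knots

27.99 knots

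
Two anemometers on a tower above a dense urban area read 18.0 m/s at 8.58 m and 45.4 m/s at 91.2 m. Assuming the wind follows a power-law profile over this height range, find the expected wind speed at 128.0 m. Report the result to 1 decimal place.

51.8 m/s

First find α: α = ln(V₂/V₁)/ln(z₂/z₁) = ln(45.4/18.0)/ln(91.2/8.58) = 0.92514/2.36362 = 0.3914
Extrapolate from 91.2 m to 128.0 m: V₃ = 45.4 × (128.0/91.2)^0.3914 = 45.4 × 1.1419 = 51.8414 m/s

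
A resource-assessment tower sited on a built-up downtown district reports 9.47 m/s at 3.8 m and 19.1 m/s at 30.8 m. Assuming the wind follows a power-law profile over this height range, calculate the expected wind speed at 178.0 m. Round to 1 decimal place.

34.4 m/s

First find α: α = ln(V₂/V₁)/ln(z₂/z₁) = ln(19.1/9.47)/ln(30.8/3.8) = 0.70156/2.09251 = 0.3353
Extrapolate from 30.8 m to 178.0 m: V₃ = 19.1 × (178.0/30.8)^0.3353 = 19.1 × 1.8007 = 34.3927 m/s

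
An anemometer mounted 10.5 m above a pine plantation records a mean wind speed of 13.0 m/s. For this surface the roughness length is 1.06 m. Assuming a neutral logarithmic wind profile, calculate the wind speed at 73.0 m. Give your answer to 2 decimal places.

Log law: V(z) ∝ ln(z/z₀), so V₂/V₁ = ln(z₂/z₀) / ln(z₁/z₀).
ln(73.0/1.06) = 4.2322, ln(10.5/1.06) = 2.2931
V₂ = 13.0 × 4.2322/2.2931 = 13.0 × 1.8456 = 23.9930 m/s

23.99 m/s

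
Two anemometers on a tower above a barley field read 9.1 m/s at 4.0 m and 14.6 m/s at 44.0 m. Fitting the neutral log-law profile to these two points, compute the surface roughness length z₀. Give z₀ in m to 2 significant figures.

Log law: V(z) ∝ ln(z/z₀). With r = V₁/V₂ = 9.1/14.6 = 0.62329,
r · ln(z₂/z₀) = ln(z₁/z₀) ⇒ ln z₀ = (ln z₁ − r·ln z₂)/(1 − r)
ln z₀ = (1.38629 − 0.62329×3.78419) / 0.37671 = -2.5811
z₀ = exp(-2.5811) = 0.07569 m

z₀ ≈ 0.076 m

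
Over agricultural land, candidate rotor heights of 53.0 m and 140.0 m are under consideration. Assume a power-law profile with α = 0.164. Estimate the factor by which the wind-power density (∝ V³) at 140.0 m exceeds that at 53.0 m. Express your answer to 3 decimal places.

Speed ratio: V_B/V_A = (z_B/z_A)^α = (140.0/53.0)^0.164 = (2.6415)^0.164 = 1.17269
Power-density ratio: P_B/P_A = (V_B/V_A)³ = (1.17269)³ = 1.61269

1.613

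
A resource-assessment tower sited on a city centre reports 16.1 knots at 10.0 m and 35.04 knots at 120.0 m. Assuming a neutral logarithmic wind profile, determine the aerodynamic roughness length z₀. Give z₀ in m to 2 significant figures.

z₀ ≈ 1.2 m

Log law: V(z) ∝ ln(z/z₀). With r = V₁/V₂ = 16.1/35.04 = 0.45947,
r · ln(z₂/z₀) = ln(z₁/z₀) ⇒ ln z₀ = (ln z₁ − r·ln z₂)/(1 − r)
ln z₀ = (2.30259 − 0.45947×4.78749) / 0.54053 = 0.1903
z₀ = exp(0.1903) = 1.210 m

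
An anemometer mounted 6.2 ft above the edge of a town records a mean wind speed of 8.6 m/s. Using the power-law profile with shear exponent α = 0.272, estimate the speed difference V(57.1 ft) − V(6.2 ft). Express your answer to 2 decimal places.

7.13 m/s

Power law: V₂ = V₁ · (z₂/z₁)^α = 8.6 × (9.2097)^0.272 = 15.7316 m/s
ΔV = 15.7316 − 8.6 = 7.1316 m/s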